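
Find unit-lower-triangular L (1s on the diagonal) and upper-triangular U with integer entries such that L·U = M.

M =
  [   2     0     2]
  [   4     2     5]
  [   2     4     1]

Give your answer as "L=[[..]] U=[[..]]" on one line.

  r1 -= 2·r0 → [0,2,1]
  r2 -= 1·r0 → [0,4,-1]
  r2 -= 2·r1 → [0,0,-3]

L=[[1,0,0],[2,1,0],[1,2,1]] U=[[2,0,2],[0,2,1],[0,0,-3]]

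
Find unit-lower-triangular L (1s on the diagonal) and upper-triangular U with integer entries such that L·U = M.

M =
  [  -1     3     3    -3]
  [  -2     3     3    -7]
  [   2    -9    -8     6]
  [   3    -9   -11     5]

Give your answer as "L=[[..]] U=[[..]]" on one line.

  r1 -= 2·r0 → [0,-3,-3,-1]
  r2 -= -2·r0 → [0,-3,-2,0]
  r3 -= -3·r0 → [0,0,-2,-4]
  r2 -= 1·r1 → [0,0,1,1]
  r3 -= 0·r1 → [0,0,-2,-4]
  r3 -= -2·r2 → [0,0,0,-2]

L=[[1,0,0,0],[2,1,0,0],[-2,1,1,0],[-3,0,-2,1]] U=[[-1,3,3,-3],[0,-3,-3,-1],[0,0,1,1],[0,0,0,-2]]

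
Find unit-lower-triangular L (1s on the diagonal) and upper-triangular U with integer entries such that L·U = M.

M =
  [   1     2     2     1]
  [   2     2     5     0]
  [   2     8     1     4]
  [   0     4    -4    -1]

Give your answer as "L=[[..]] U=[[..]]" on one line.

L=[[1,0,0,0],[2,1,0,0],[2,-2,1,0],[0,-2,2,1]] U=[[1,2,2,1],[0,-2,1,-2],[0,0,-1,-2],[0,0,0,-1]]

  r1 -= 2·r0 → [0,-2,1,-2]
  r2 -= 2·r0 → [0,4,-3,2]
  r3 -= 0·r0 → [0,4,-4,-1]
  r2 -= -2·r1 → [0,0,-1,-2]
  r3 -= -2·r1 → [0,0,-2,-5]
  r3 -= 2·r2 → [0,0,0,-1]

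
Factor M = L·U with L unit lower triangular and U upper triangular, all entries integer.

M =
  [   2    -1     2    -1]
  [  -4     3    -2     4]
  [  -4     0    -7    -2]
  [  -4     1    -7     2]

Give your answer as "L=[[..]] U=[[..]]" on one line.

L=[[1,0,0,0],[-2,1,0,0],[-2,-2,1,0],[-2,-1,-1,1]] U=[[2,-1,2,-1],[0,1,2,2],[0,0,1,0],[0,0,0,2]]

  r1 -= -2·r0 → [0,1,2,2]
  r2 -= -2·r0 → [0,-2,-3,-4]
  r3 -= -2·r0 → [0,-1,-3,0]
  r2 -= -2·r1 → [0,0,1,0]
  r3 -= -1·r1 → [0,0,-1,2]
  r3 -= -1·r2 → [0,0,0,2]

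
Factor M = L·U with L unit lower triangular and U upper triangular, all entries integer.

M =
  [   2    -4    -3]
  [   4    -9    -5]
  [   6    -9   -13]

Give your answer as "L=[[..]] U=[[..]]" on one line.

  row1 -= 2·row0 → [0,-1,1]
  row2 -= 3·row0 → [0,3,-4]
  row2 -= -3·row1 → [0,0,-1]

L=[[1,0,0],[2,1,0],[3,-3,1]] U=[[2,-4,-3],[0,-1,1],[0,0,-1]]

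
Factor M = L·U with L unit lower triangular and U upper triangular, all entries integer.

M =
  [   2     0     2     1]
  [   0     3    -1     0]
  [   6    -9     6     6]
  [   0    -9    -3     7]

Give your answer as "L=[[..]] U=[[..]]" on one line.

L=[[1,0,0,0],[0,1,0,0],[3,-3,1,0],[0,-3,2,1]] U=[[2,0,2,1],[0,3,-1,0],[0,0,-3,3],[0,0,0,1]]

  r1 -= 0·r0 → [0,3,-1,0]
  r2 -= 3·r0 → [0,-9,0,3]
  r3 -= 0·r0 → [0,-9,-3,7]
  r2 -= -3·r1 → [0,0,-3,3]
  r3 -= -3·r1 → [0,0,-6,7]
  r3 -= 2·r2 → [0,0,0,1]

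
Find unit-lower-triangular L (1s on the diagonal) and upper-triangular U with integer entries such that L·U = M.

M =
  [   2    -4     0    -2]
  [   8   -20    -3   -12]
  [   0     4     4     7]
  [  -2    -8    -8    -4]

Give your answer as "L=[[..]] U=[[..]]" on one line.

  row1 -= 4·row0 → [0,-4,-3,-4]
  row2 -= 0·row0 → [0,4,4,7]
  row3 -= -1·row0 → [0,-12,-8,-6]
  row2 -= -1·row1 → [0,0,1,3]
  row3 -= 3·row1 → [0,0,1,6]
  row3 -= 1·row2 → [0,0,0,3]

L=[[1,0,0,0],[4,1,0,0],[0,-1,1,0],[-1,3,1,1]] U=[[2,-4,0,-2],[0,-4,-3,-4],[0,0,1,3],[0,0,0,3]]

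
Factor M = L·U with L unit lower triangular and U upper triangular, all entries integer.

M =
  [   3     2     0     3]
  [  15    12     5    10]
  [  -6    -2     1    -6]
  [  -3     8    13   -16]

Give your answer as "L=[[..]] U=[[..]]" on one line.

  r1 -= 5·r0 → [0,2,5,-5]
  r2 -= -2·r0 → [0,2,1,0]
  r3 -= -1·r0 → [0,10,13,-13]
  r2 -= 1·r1 → [0,0,-4,5]
  r3 -= 5·r1 → [0,0,-12,12]
  r3 -= 3·r2 → [0,0,0,-3]

L=[[1,0,0,0],[5,1,0,0],[-2,1,1,0],[-1,5,3,1]] U=[[3,2,0,3],[0,2,5,-5],[0,0,-4,5],[0,0,0,-3]]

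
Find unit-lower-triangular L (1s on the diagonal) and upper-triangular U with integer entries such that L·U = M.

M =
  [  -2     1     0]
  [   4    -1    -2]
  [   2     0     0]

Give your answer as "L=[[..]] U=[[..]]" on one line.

  row1 -= -2·row0 → [0,1,-2]
  row2 -= -1·row0 → [0,1,0]
  row2 -= 1·row1 → [0,0,2]

L=[[1,0,0],[-2,1,0],[-1,1,1]] U=[[-2,1,0],[0,1,-2],[0,0,2]]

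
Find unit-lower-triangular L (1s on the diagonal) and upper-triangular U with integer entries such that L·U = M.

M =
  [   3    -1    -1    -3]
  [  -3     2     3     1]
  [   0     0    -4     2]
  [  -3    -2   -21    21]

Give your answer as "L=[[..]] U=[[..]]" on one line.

  row1 -= -1·row0 → [0,1,2,-2]
  row2 -= 0·row0 → [0,0,-4,2]
  row3 -= -1·row0 → [0,-3,-22,18]
  row2 -= 0·row1 → [0,0,-4,2]
  row3 -= -3·row1 → [0,0,-16,12]
  row3 -= 4·row2 → [0,0,0,4]

L=[[1,0,0,0],[-1,1,0,0],[0,0,1,0],[-1,-3,4,1]] U=[[3,-1,-1,-3],[0,1,2,-2],[0,0,-4,2],[0,0,0,4]]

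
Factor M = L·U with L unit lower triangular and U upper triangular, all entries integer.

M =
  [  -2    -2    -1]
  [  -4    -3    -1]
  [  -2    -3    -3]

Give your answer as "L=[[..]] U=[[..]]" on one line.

L=[[1,0,0],[2,1,0],[1,-1,1]] U=[[-2,-2,-1],[0,1,1],[0,0,-1]]

  R1 -= 2·R0 → [0,1,1]
  R2 -= 1·R0 → [0,-1,-2]
  R2 -= -1·R1 → [0,0,-1]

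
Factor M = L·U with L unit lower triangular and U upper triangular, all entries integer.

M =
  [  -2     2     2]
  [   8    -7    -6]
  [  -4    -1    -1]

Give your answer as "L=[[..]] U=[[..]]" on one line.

L=[[1,0,0],[-4,1,0],[2,-5,1]] U=[[-2,2,2],[0,1,2],[0,0,5]]

  row1 -= -4·row0 → [0,1,2]
  row2 -= 2·row0 → [0,-5,-5]
  row2 -= -5·row1 → [0,0,5]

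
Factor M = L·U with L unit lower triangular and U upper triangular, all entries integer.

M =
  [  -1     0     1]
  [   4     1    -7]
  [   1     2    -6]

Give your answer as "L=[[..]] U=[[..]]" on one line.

L=[[1,0,0],[-4,1,0],[-1,2,1]] U=[[-1,0,1],[0,1,-3],[0,0,1]]

  row1 -= -4·row0 → [0,1,-3]
  row2 -= -1·row0 → [0,2,-5]
  row2 -= 2·row1 → [0,0,1]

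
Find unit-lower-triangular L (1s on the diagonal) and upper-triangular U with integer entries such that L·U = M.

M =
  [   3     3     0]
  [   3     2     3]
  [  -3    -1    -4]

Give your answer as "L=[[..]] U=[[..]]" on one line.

  row1 -= 1·row0 → [0,-1,3]
  row2 -= -1·row0 → [0,2,-4]
  row2 -= -2·row1 → [0,0,2]

L=[[1,0,0],[1,1,0],[-1,-2,1]] U=[[3,3,0],[0,-1,3],[0,0,2]]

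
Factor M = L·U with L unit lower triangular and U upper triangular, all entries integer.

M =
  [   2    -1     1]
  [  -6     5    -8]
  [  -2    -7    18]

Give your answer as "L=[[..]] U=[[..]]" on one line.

L=[[1,0,0],[-3,1,0],[-1,-4,1]] U=[[2,-1,1],[0,2,-5],[0,0,-1]]

  R1 -= -3·R0 → [0,2,-5]
  R2 -= -1·R0 → [0,-8,19]
  R2 -= -4·R1 → [0,0,-1]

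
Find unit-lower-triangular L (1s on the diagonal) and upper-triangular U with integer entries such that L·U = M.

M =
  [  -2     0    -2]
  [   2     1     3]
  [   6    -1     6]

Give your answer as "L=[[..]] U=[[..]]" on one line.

L=[[1,0,0],[-1,1,0],[-3,-1,1]] U=[[-2,0,-2],[0,1,1],[0,0,1]]

  R1 -= -1·R0 → [0,1,1]
  R2 -= -3·R0 → [0,-1,0]
  R2 -= -1·R1 → [0,0,1]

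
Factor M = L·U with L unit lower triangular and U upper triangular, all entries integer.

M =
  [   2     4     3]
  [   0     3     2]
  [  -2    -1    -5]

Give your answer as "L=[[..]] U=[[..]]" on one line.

L=[[1,0,0],[0,1,0],[-1,1,1]] U=[[2,4,3],[0,3,2],[0,0,-4]]

  row1 -= 0·row0 → [0,3,2]
  row2 -= -1·row0 → [0,3,-2]
  row2 -= 1·row1 → [0,0,-4]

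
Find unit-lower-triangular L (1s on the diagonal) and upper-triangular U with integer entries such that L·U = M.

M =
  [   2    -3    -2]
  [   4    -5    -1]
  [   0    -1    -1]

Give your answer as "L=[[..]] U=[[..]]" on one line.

L=[[1,0,0],[2,1,0],[0,-1,1]] U=[[2,-3,-2],[0,1,3],[0,0,2]]

  R1 -= 2·R0 → [0,1,3]
  R2 -= 0·R0 → [0,-1,-1]
  R2 -= -1·R1 → [0,0,2]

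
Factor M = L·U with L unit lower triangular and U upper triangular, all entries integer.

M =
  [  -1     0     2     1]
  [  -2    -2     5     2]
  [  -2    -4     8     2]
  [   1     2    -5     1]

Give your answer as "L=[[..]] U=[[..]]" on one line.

  row1 -= 2·row0 → [0,-2,1,0]
  row2 -= 2·row0 → [0,-4,4,0]
  row3 -= -1·row0 → [0,2,-3,2]
  row2 -= 2·row1 → [0,0,2,0]
  row3 -= -1·row1 → [0,0,-2,2]
  row3 -= -1·row2 → [0,0,0,2]

L=[[1,0,0,0],[2,1,0,0],[2,2,1,0],[-1,-1,-1,1]] U=[[-1,0,2,1],[0,-2,1,0],[0,0,2,0],[0,0,0,2]]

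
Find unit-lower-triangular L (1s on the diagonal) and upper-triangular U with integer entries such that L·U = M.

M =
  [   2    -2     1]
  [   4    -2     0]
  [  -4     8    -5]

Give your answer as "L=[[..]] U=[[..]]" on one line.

L=[[1,0,0],[2,1,0],[-2,2,1]] U=[[2,-2,1],[0,2,-2],[0,0,1]]

  R1 -= 2·R0 → [0,2,-2]
  R2 -= -2·R0 → [0,4,-3]
  R2 -= 2·R1 → [0,0,1]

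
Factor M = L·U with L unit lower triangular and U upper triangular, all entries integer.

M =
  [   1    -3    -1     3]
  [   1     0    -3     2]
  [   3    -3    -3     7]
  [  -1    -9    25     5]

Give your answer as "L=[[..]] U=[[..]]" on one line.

  r1 -= 1·r0 → [0,3,-2,-1]
  r2 -= 3·r0 → [0,6,0,-2]
  r3 -= -1·r0 → [0,-12,24,8]
  r2 -= 2·r1 → [0,0,4,0]
  r3 -= -4·r1 → [0,0,16,4]
  r3 -= 4·r2 → [0,0,0,4]

L=[[1,0,0,0],[1,1,0,0],[3,2,1,0],[-1,-4,4,1]] U=[[1,-3,-1,3],[0,3,-2,-1],[0,0,4,0],[0,0,0,4]]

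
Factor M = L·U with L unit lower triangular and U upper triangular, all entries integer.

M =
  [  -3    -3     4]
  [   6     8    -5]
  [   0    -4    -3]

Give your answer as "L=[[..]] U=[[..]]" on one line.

L=[[1,0,0],[-2,1,0],[0,-2,1]] U=[[-3,-3,4],[0,2,3],[0,0,3]]

  R1 -= -2·R0 → [0,2,3]
  R2 -= 0·R0 → [0,-4,-3]
  R2 -= -2·R1 → [0,0,3]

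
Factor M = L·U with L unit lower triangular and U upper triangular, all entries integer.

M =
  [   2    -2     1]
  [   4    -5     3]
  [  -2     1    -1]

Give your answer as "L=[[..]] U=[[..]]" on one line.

  R1 -= 2·R0 → [0,-1,1]
  R2 -= -1·R0 → [0,-1,0]
  R2 -= 1·R1 → [0,0,-1]

L=[[1,0,0],[2,1,0],[-1,1,1]] U=[[2,-2,1],[0,-1,1],[0,0,-1]]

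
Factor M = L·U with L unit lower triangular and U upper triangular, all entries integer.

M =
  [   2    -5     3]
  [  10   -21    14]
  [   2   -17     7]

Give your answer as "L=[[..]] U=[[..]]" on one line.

L=[[1,0,0],[5,1,0],[1,-3,1]] U=[[2,-5,3],[0,4,-1],[0,0,1]]

  row1 -= 5·row0 → [0,4,-1]
  row2 -= 1·row0 → [0,-12,4]
  row2 -= -3·row1 → [0,0,1]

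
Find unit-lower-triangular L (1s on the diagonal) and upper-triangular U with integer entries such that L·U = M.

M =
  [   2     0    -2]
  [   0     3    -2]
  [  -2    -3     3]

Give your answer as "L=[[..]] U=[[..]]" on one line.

  row1 -= 0·row0 → [0,3,-2]
  row2 -= -1·row0 → [0,-3,1]
  row2 -= -1·row1 → [0,0,-1]

L=[[1,0,0],[0,1,0],[-1,-1,1]] U=[[2,0,-2],[0,3,-2],[0,0,-1]]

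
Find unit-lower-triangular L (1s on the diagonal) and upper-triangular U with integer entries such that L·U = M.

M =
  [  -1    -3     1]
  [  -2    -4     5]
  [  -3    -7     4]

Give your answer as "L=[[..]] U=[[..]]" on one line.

  row1 -= 2·row0 → [0,2,3]
  row2 -= 3·row0 → [0,2,1]
  row2 -= 1·row1 → [0,0,-2]

L=[[1,0,0],[2,1,0],[3,1,1]] U=[[-1,-3,1],[0,2,3],[0,0,-2]]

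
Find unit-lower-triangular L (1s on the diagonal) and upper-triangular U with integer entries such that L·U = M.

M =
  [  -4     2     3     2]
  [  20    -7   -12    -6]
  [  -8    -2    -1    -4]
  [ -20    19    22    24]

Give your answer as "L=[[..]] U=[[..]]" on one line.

  R1 -= -5·R0 → [0,3,3,4]
  R2 -= 2·R0 → [0,-6,-7,-8]
  R3 -= 5·R0 → [0,9,7,14]
  R2 -= -2·R1 → [0,0,-1,0]
  R3 -= 3·R1 → [0,0,-2,2]
  R3 -= 2·R2 → [0,0,0,2]

L=[[1,0,0,0],[-5,1,0,0],[2,-2,1,0],[5,3,2,1]] U=[[-4,2,3,2],[0,3,3,4],[0,0,-1,0],[0,0,0,2]]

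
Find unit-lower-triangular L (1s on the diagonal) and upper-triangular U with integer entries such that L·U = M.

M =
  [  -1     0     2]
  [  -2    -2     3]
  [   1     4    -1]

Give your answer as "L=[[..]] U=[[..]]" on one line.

L=[[1,0,0],[2,1,0],[-1,-2,1]] U=[[-1,0,2],[0,-2,-1],[0,0,-1]]

  R1 -= 2·R0 → [0,-2,-1]
  R2 -= -1·R0 → [0,4,1]
  R2 -= -2·R1 → [0,0,-1]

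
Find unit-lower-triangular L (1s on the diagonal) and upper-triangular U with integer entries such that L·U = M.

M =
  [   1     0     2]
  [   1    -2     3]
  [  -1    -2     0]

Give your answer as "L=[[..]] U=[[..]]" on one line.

  R1 -= 1·R0 → [0,-2,1]
  R2 -= -1·R0 → [0,-2,2]
  R2 -= 1·R1 → [0,0,1]

L=[[1,0,0],[1,1,0],[-1,1,1]] U=[[1,0,2],[0,-2,1],[0,0,1]]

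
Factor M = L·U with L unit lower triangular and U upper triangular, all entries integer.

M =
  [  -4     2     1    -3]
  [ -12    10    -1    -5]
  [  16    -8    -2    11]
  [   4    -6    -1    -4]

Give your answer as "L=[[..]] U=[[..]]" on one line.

  row1 -= 3·row0 → [0,4,-4,4]
  row2 -= -4·row0 → [0,0,2,-1]
  row3 -= -1·row0 → [0,-4,0,-7]
  row2 -= 0·row1 → [0,0,2,-1]
  row3 -= -1·row1 → [0,0,-4,-3]
  row3 -= -2·row2 → [0,0,0,-5]

L=[[1,0,0,0],[3,1,0,0],[-4,0,1,0],[-1,-1,-2,1]] U=[[-4,2,1,-3],[0,4,-4,4],[0,0,2,-1],[0,0,0,-5]]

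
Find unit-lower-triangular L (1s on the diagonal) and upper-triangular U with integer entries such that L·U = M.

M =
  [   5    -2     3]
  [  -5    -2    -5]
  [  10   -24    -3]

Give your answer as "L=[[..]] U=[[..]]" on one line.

L=[[1,0,0],[-1,1,0],[2,5,1]] U=[[5,-2,3],[0,-4,-2],[0,0,1]]

  R1 -= -1·R0 → [0,-4,-2]
  R2 -= 2·R0 → [0,-20,-9]
  R2 -= 5·R1 → [0,0,1]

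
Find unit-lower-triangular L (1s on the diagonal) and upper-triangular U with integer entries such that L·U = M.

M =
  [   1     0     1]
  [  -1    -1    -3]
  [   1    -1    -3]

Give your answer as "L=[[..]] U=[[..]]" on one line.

L=[[1,0,0],[-1,1,0],[1,1,1]] U=[[1,0,1],[0,-1,-2],[0,0,-2]]

  R1 -= -1·R0 → [0,-1,-2]
  R2 -= 1·R0 → [0,-1,-4]
  R2 -= 1·R1 → [0,0,-2]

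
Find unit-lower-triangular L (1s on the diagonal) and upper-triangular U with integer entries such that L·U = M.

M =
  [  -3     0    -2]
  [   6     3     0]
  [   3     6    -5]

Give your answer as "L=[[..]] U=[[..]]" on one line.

L=[[1,0,0],[-2,1,0],[-1,2,1]] U=[[-3,0,-2],[0,3,-4],[0,0,1]]

  row1 -= -2·row0 → [0,3,-4]
  row2 -= -1·row0 → [0,6,-7]
  row2 -= 2·row1 → [0,0,1]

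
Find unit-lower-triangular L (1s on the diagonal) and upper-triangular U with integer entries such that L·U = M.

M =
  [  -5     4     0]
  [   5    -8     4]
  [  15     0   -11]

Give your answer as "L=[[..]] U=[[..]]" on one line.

  r1 -= -1·r0 → [0,-4,4]
  r2 -= -3·r0 → [0,12,-11]
  r2 -= -3·r1 → [0,0,1]

L=[[1,0,0],[-1,1,0],[-3,-3,1]] U=[[-5,4,0],[0,-4,4],[0,0,1]]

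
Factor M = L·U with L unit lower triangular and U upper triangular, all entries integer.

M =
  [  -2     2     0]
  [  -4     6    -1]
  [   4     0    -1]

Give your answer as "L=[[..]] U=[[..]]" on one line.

L=[[1,0,0],[2,1,0],[-2,2,1]] U=[[-2,2,0],[0,2,-1],[0,0,1]]

  R1 -= 2·R0 → [0,2,-1]
  R2 -= -2·R0 → [0,4,-1]
  R2 -= 2·R1 → [0,0,1]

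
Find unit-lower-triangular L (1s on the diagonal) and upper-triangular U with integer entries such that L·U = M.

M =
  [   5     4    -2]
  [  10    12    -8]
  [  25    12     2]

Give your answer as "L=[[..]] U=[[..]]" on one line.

  r1 -= 2·r0 → [0,4,-4]
  r2 -= 5·r0 → [0,-8,12]
  r2 -= -2·r1 → [0,0,4]

L=[[1,0,0],[2,1,0],[5,-2,1]] U=[[5,4,-2],[0,4,-4],[0,0,4]]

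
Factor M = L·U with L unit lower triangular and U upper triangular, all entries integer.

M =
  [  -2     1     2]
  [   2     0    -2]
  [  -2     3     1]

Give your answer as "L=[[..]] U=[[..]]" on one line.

L=[[1,0,0],[-1,1,0],[1,2,1]] U=[[-2,1,2],[0,1,0],[0,0,-1]]

  R1 -= -1·R0 → [0,1,0]
  R2 -= 1·R0 → [0,2,-1]
  R2 -= 2·R1 → [0,0,-1]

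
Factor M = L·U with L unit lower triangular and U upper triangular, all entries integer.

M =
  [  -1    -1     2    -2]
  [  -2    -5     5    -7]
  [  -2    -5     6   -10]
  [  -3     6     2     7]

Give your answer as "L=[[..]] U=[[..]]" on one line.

  R1 -= 2·R0 → [0,-3,1,-3]
  R2 -= 2·R0 → [0,-3,2,-6]
  R3 -= 3·R0 → [0,9,-4,13]
  R2 -= 1·R1 → [0,0,1,-3]
  R3 -= -3·R1 → [0,0,-1,4]
  R3 -= -1·R2 → [0,0,0,1]

L=[[1,0,0,0],[2,1,0,0],[2,1,1,0],[3,-3,-1,1]] U=[[-1,-1,2,-2],[0,-3,1,-3],[0,0,1,-3],[0,0,0,1]]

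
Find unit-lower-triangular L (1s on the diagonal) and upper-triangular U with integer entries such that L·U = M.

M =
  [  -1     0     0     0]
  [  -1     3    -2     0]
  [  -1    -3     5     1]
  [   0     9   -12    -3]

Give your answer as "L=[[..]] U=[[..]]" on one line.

L=[[1,0,0,0],[1,1,0,0],[1,-1,1,0],[0,3,-2,1]] U=[[-1,0,0,0],[0,3,-2,0],[0,0,3,1],[0,0,0,-1]]

  r1 -= 1·r0 → [0,3,-2,0]
  r2 -= 1·r0 → [0,-3,5,1]
  r3 -= 0·r0 → [0,9,-12,-3]
  r2 -= -1·r1 → [0,0,3,1]
  r3 -= 3·r1 → [0,0,-6,-3]
  r3 -= -2·r2 → [0,0,0,-1]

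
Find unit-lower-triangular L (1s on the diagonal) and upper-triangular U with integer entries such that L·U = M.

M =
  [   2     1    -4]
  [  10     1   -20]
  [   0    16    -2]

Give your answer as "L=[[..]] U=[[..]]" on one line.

  r1 -= 5·r0 → [0,-4,0]
  r2 -= 0·r0 → [0,16,-2]
  r2 -= -4·r1 → [0,0,-2]

L=[[1,0,0],[5,1,0],[0,-4,1]] U=[[2,1,-4],[0,-4,0],[0,0,-2]]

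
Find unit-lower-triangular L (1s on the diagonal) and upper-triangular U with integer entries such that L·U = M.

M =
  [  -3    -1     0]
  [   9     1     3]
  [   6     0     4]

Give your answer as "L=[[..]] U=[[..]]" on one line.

  r1 -= -3·r0 → [0,-2,3]
  r2 -= -2·r0 → [0,-2,4]
  r2 -= 1·r1 → [0,0,1]

L=[[1,0,0],[-3,1,0],[-2,1,1]] U=[[-3,-1,0],[0,-2,3],[0,0,1]]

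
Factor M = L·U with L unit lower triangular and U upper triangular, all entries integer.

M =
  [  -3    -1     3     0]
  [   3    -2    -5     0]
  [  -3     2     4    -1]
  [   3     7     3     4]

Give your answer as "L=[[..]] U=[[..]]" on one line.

  r1 -= -1·r0 → [0,-3,-2,0]
  r2 -= 1·r0 → [0,3,1,-1]
  r3 -= -1·r0 → [0,6,6,4]
  r2 -= -1·r1 → [0,0,-1,-1]
  r3 -= -2·r1 → [0,0,2,4]
  r3 -= -2·r2 → [0,0,0,2]

L=[[1,0,0,0],[-1,1,0,0],[1,-1,1,0],[-1,-2,-2,1]] U=[[-3,-1,3,0],[0,-3,-2,0],[0,0,-1,-1],[0,0,0,2]]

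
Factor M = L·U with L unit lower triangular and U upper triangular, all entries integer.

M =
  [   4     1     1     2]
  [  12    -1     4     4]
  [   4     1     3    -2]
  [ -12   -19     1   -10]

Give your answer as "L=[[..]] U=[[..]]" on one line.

  r1 -= 3·r0 → [0,-4,1,-2]
  r2 -= 1·r0 → [0,0,2,-4]
  r3 -= -3·r0 → [0,-16,4,-4]
  r2 -= 0·r1 → [0,0,2,-4]
  r3 -= 4·r1 → [0,0,0,4]
  r3 -= 0·r2 → [0,0,0,4]

L=[[1,0,0,0],[3,1,0,0],[1,0,1,0],[-3,4,0,1]] U=[[4,1,1,2],[0,-4,1,-2],[0,0,2,-4],[0,0,0,4]]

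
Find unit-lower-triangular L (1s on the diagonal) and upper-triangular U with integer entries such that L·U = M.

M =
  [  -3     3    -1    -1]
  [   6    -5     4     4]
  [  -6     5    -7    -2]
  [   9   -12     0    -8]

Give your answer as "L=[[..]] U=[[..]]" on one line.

  R1 -= -2·R0 → [0,1,2,2]
  R2 -= 2·R0 → [0,-1,-5,0]
  R3 -= -3·R0 → [0,-3,-3,-11]
  R2 -= -1·R1 → [0,0,-3,2]
  R3 -= -3·R1 → [0,0,3,-5]
  R3 -= -1·R2 → [0,0,0,-3]

L=[[1,0,0,0],[-2,1,0,0],[2,-1,1,0],[-3,-3,-1,1]] U=[[-3,3,-1,-1],[0,1,2,2],[0,0,-3,2],[0,0,0,-3]]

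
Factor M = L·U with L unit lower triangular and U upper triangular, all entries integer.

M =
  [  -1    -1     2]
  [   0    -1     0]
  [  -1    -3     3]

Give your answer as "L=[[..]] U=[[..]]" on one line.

  row1 -= 0·row0 → [0,-1,0]
  row2 -= 1·row0 → [0,-2,1]
  row2 -= 2·row1 → [0,0,1]

L=[[1,0,0],[0,1,0],[1,2,1]] U=[[-1,-1,2],[0,-1,0],[0,0,1]]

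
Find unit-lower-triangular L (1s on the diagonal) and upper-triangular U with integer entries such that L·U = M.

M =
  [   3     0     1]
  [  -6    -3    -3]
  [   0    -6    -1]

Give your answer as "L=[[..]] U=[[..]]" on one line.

  row1 -= -2·row0 → [0,-3,-1]
  row2 -= 0·row0 → [0,-6,-1]
  row2 -= 2·row1 → [0,0,1]

L=[[1,0,0],[-2,1,0],[0,2,1]] U=[[3,0,1],[0,-3,-1],[0,0,1]]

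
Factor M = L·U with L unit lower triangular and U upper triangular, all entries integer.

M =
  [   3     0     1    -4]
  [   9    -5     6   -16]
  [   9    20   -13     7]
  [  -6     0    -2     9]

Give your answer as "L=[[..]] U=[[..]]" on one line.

  r1 -= 3·r0 → [0,-5,3,-4]
  r2 -= 3·r0 → [0,20,-16,19]
  r3 -= -2·r0 → [0,0,0,1]
  r2 -= -4·r1 → [0,0,-4,3]
  r3 -= 0·r1 → [0,0,0,1]
  r3 -= 0·r2 → [0,0,0,1]

L=[[1,0,0,0],[3,1,0,0],[3,-4,1,0],[-2,0,0,1]] U=[[3,0,1,-4],[0,-5,3,-4],[0,0,-4,3],[0,0,0,1]]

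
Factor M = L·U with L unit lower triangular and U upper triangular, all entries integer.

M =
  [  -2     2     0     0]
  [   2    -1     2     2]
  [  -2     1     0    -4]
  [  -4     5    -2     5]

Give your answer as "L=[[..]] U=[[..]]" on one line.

  R1 -= -1·R0 → [0,1,2,2]
  R2 -= 1·R0 → [0,-1,0,-4]
  R3 -= 2·R0 → [0,1,-2,5]
  R2 -= -1·R1 → [0,0,2,-2]
  R3 -= 1·R1 → [0,0,-4,3]
  R3 -= -2·R2 → [0,0,0,-1]

L=[[1,0,0,0],[-1,1,0,0],[1,-1,1,0],[2,1,-2,1]] U=[[-2,2,0,0],[0,1,2,2],[0,0,2,-2],[0,0,0,-1]]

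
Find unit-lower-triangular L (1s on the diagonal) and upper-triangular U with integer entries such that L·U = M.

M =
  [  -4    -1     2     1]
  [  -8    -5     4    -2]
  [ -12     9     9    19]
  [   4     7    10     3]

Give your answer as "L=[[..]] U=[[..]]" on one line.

L=[[1,0,0,0],[2,1,0,0],[3,-4,1,0],[-1,-2,4,1]] U=[[-4,-1,2,1],[0,-3,0,-4],[0,0,3,0],[0,0,0,-4]]

  R1 -= 2·R0 → [0,-3,0,-4]
  R2 -= 3·R0 → [0,12,3,16]
  R3 -= -1·R0 → [0,6,12,4]
  R2 -= -4·R1 → [0,0,3,0]
  R3 -= -2·R1 → [0,0,12,-4]
  R3 -= 4·R2 → [0,0,0,-4]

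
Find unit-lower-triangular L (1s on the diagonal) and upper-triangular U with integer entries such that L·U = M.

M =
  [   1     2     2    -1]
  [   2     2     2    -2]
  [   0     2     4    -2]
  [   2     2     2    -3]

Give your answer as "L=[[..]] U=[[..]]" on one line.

  r1 -= 2·r0 → [0,-2,-2,0]
  r2 -= 0·r0 → [0,2,4,-2]
  r3 -= 2·r0 → [0,-2,-2,-1]
  r2 -= -1·r1 → [0,0,2,-2]
  r3 -= 1·r1 → [0,0,0,-1]
  r3 -= 0·r2 → [0,0,0,-1]

L=[[1,0,0,0],[2,1,0,0],[0,-1,1,0],[2,1,0,1]] U=[[1,2,2,-1],[0,-2,-2,0],[0,0,2,-2],[0,0,0,-1]]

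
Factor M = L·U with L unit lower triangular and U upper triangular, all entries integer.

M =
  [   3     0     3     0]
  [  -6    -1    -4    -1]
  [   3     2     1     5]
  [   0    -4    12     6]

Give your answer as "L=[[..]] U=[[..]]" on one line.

  R1 -= -2·R0 → [0,-1,2,-1]
  R2 -= 1·R0 → [0,2,-2,5]
  R3 -= 0·R0 → [0,-4,12,6]
  R2 -= -2·R1 → [0,0,2,3]
  R3 -= 4·R1 → [0,0,4,10]
  R3 -= 2·R2 → [0,0,0,4]

L=[[1,0,0,0],[-2,1,0,0],[1,-2,1,0],[0,4,2,1]] U=[[3,0,3,0],[0,-1,2,-1],[0,0,2,3],[0,0,0,4]]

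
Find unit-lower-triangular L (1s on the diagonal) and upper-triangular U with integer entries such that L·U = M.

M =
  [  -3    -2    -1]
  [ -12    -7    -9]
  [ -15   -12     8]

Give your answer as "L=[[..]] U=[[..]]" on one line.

  r1 -= 4·r0 → [0,1,-5]
  r2 -= 5·r0 → [0,-2,13]
  r2 -= -2·r1 → [0,0,3]

L=[[1,0,0],[4,1,0],[5,-2,1]] U=[[-3,-2,-1],[0,1,-5],[0,0,3]]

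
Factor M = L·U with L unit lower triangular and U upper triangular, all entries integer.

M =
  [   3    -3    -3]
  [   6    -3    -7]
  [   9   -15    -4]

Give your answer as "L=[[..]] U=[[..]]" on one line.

  r1 -= 2·r0 → [0,3,-1]
  r2 -= 3·r0 → [0,-6,5]
  r2 -= -2·r1 → [0,0,3]

L=[[1,0,0],[2,1,0],[3,-2,1]] U=[[3,-3,-3],[0,3,-1],[0,0,3]]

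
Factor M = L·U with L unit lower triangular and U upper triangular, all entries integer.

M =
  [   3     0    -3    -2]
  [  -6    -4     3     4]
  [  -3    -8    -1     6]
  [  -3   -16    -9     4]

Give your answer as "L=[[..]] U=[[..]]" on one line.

  R1 -= -2·R0 → [0,-4,-3,0]
  R2 -= -1·R0 → [0,-8,-4,4]
  R3 -= -1·R0 → [0,-16,-12,2]
  R2 -= 2·R1 → [0,0,2,4]
  R3 -= 4·R1 → [0,0,0,2]
  R3 -= 0·R2 → [0,0,0,2]

L=[[1,0,0,0],[-2,1,0,0],[-1,2,1,0],[-1,4,0,1]] U=[[3,0,-3,-2],[0,-4,-3,0],[0,0,2,4],[0,0,0,2]]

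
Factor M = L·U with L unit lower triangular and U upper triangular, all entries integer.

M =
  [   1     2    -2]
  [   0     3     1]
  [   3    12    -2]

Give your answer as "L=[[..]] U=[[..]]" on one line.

  row1 -= 0·row0 → [0,3,1]
  row2 -= 3·row0 → [0,6,4]
  row2 -= 2·row1 → [0,0,2]

L=[[1,0,0],[0,1,0],[3,2,1]] U=[[1,2,-2],[0,3,1],[0,0,2]]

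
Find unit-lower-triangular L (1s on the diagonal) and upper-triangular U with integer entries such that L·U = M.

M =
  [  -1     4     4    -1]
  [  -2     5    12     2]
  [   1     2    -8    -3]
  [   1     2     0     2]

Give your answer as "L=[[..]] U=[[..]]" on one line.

  row1 -= 2·row0 → [0,-3,4,4]
  row2 -= -1·row0 → [0,6,-4,-4]
  row3 -= -1·row0 → [0,6,4,1]
  row2 -= -2·row1 → [0,0,4,4]
  row3 -= -2·row1 → [0,0,12,9]
  row3 -= 3·row2 → [0,0,0,-3]

L=[[1,0,0,0],[2,1,0,0],[-1,-2,1,0],[-1,-2,3,1]] U=[[-1,4,4,-1],[0,-3,4,4],[0,0,4,4],[0,0,0,-3]]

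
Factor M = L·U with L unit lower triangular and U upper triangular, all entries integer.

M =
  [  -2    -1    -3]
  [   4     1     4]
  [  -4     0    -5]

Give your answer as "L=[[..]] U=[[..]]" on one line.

  R1 -= -2·R0 → [0,-1,-2]
  R2 -= 2·R0 → [0,2,1]
  R2 -= -2·R1 → [0,0,-3]

L=[[1,0,0],[-2,1,0],[2,-2,1]] U=[[-2,-1,-3],[0,-1,-2],[0,0,-3]]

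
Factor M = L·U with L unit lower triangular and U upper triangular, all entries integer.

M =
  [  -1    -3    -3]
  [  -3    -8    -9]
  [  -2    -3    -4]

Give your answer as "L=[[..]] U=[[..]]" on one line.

  R1 -= 3·R0 → [0,1,0]
  R2 -= 2·R0 → [0,3,2]
  R2 -= 3·R1 → [0,0,2]

L=[[1,0,0],[3,1,0],[2,3,1]] U=[[-1,-3,-3],[0,1,0],[0,0,2]]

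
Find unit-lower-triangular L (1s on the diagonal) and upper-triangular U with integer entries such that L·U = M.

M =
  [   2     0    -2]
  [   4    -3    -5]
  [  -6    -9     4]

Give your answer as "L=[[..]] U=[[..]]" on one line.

L=[[1,0,0],[2,1,0],[-3,3,1]] U=[[2,0,-2],[0,-3,-1],[0,0,1]]

  R1 -= 2·R0 → [0,-3,-1]
  R2 -= -3·R0 → [0,-9,-2]
  R2 -= 3·R1 → [0,0,1]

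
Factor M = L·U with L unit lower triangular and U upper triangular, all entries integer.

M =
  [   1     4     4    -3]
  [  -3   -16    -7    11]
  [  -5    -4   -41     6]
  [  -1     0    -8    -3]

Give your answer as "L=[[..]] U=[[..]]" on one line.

L=[[1,0,0,0],[-3,1,0,0],[-5,-4,1,0],[-1,-1,-1,1]] U=[[1,4,4,-3],[0,-4,5,2],[0,0,-1,-1],[0,0,0,-5]]

  R1 -= -3·R0 → [0,-4,5,2]
  R2 -= -5·R0 → [0,16,-21,-9]
  R3 -= -1·R0 → [0,4,-4,-6]
  R2 -= -4·R1 → [0,0,-1,-1]
  R3 -= -1·R1 → [0,0,1,-4]
  R3 -= -1·R2 → [0,0,0,-5]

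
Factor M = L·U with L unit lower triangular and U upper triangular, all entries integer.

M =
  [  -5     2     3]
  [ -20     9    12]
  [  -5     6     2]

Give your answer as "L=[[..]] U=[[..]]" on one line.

  row1 -= 4·row0 → [0,1,0]
  row2 -= 1·row0 → [0,4,-1]
  row2 -= 4·row1 → [0,0,-1]

L=[[1,0,0],[4,1,0],[1,4,1]] U=[[-5,2,3],[0,1,0],[0,0,-1]]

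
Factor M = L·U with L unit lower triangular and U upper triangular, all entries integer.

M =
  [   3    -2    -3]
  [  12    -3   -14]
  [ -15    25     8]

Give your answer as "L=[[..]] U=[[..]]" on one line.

  r1 -= 4·r0 → [0,5,-2]
  r2 -= -5·r0 → [0,15,-7]
  r2 -= 3·r1 → [0,0,-1]

L=[[1,0,0],[4,1,0],[-5,3,1]] U=[[3,-2,-3],[0,5,-2],[0,0,-1]]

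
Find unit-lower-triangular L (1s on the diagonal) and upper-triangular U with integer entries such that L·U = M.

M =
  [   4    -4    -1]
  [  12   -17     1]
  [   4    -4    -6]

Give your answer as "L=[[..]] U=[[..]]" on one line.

L=[[1,0,0],[3,1,0],[1,0,1]] U=[[4,-4,-1],[0,-5,4],[0,0,-5]]

  R1 -= 3·R0 → [0,-5,4]
  R2 -= 1·R0 → [0,0,-5]
  R2 -= 0·R1 → [0,0,-5]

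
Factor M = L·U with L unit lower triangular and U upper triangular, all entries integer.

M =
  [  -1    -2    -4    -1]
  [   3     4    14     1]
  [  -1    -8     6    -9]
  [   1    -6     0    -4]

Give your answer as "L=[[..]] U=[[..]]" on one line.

L=[[1,0,0,0],[-3,1,0,0],[1,3,1,0],[-1,4,-3,1]] U=[[-1,-2,-4,-1],[0,-2,2,-2],[0,0,4,-2],[0,0,0,-3]]

  r1 -= -3·r0 → [0,-2,2,-2]
  r2 -= 1·r0 → [0,-6,10,-8]
  r3 -= -1·r0 → [0,-8,-4,-5]
  r2 -= 3·r1 → [0,0,4,-2]
  r3 -= 4·r1 → [0,0,-12,3]
  r3 -= -3·r2 → [0,0,0,-3]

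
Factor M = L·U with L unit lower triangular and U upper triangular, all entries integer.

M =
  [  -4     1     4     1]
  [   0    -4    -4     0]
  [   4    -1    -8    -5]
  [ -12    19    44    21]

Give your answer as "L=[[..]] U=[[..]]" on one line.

  R1 -= 0·R0 → [0,-4,-4,0]
  R2 -= -1·R0 → [0,0,-4,-4]
  R3 -= 3·R0 → [0,16,32,18]
  R2 -= 0·R1 → [0,0,-4,-4]
  R3 -= -4·R1 → [0,0,16,18]
  R3 -= -4·R2 → [0,0,0,2]

L=[[1,0,0,0],[0,1,0,0],[-1,0,1,0],[3,-4,-4,1]] U=[[-4,1,4,1],[0,-4,-4,0],[0,0,-4,-4],[0,0,0,2]]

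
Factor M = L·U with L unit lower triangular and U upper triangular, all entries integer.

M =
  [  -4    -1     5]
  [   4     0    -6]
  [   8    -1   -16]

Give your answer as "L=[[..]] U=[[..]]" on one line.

L=[[1,0,0],[-1,1,0],[-2,3,1]] U=[[-4,-1,5],[0,-1,-1],[0,0,-3]]

  row1 -= -1·row0 → [0,-1,-1]
  row2 -= -2·row0 → [0,-3,-6]
  row2 -= 3·row1 → [0,0,-3]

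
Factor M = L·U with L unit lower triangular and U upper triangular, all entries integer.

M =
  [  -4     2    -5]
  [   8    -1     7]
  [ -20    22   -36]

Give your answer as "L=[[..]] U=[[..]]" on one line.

  r1 -= -2·r0 → [0,3,-3]
  r2 -= 5·r0 → [0,12,-11]
  r2 -= 4·r1 → [0,0,1]

L=[[1,0,0],[-2,1,0],[5,4,1]] U=[[-4,2,-5],[0,3,-3],[0,0,1]]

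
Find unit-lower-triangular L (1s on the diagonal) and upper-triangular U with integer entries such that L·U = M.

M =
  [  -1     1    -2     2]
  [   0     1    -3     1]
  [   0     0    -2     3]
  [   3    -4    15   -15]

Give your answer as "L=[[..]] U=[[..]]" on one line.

  row1 -= 0·row0 → [0,1,-3,1]
  row2 -= 0·row0 → [0,0,-2,3]
  row3 -= -3·row0 → [0,-1,9,-9]
  row2 -= 0·row1 → [0,0,-2,3]
  row3 -= -1·row1 → [0,0,6,-8]
  row3 -= -3·row2 → [0,0,0,1]

L=[[1,0,0,0],[0,1,0,0],[0,0,1,0],[-3,-1,-3,1]] U=[[-1,1,-2,2],[0,1,-3,1],[0,0,-2,3],[0,0,0,1]]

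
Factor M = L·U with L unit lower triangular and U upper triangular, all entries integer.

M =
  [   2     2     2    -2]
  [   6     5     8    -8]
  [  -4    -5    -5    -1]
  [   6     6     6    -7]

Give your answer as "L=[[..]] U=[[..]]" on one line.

L=[[1,0,0,0],[3,1,0,0],[-2,1,1,0],[3,0,0,1]] U=[[2,2,2,-2],[0,-1,2,-2],[0,0,-3,-3],[0,0,0,-1]]

  row1 -= 3·row0 → [0,-1,2,-2]
  row2 -= -2·row0 → [0,-1,-1,-5]
  row3 -= 3·row0 → [0,0,0,-1]
  row2 -= 1·row1 → [0,0,-3,-3]
  row3 -= 0·row1 → [0,0,0,-1]
  row3 -= 0·row2 → [0,0,0,-1]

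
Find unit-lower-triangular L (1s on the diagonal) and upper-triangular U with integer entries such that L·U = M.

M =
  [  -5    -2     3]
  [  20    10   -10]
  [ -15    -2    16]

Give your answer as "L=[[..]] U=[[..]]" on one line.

  R1 -= -4·R0 → [0,2,2]
  R2 -= 3·R0 → [0,4,7]
  R2 -= 2·R1 → [0,0,3]

L=[[1,0,0],[-4,1,0],[3,2,1]] U=[[-5,-2,3],[0,2,2],[0,0,3]]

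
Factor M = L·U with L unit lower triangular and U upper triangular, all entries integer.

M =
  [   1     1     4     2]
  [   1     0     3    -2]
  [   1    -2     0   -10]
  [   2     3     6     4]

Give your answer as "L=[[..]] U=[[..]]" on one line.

  r1 -= 1·r0 → [0,-1,-1,-4]
  r2 -= 1·r0 → [0,-3,-4,-12]
  r3 -= 2·r0 → [0,1,-2,0]
  r2 -= 3·r1 → [0,0,-1,0]
  r3 -= -1·r1 → [0,0,-3,-4]
  r3 -= 3·r2 → [0,0,0,-4]

L=[[1,0,0,0],[1,1,0,0],[1,3,1,0],[2,-1,3,1]] U=[[1,1,4,2],[0,-1,-1,-4],[0,0,-1,0],[0,0,0,-4]]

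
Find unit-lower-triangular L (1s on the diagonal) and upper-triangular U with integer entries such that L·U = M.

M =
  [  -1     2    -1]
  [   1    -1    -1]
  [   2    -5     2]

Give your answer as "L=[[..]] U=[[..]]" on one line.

  R1 -= -1·R0 → [0,1,-2]
  R2 -= -2·R0 → [0,-1,0]
  R2 -= -1·R1 → [0,0,-2]

L=[[1,0,0],[-1,1,0],[-2,-1,1]] U=[[-1,2,-1],[0,1,-2],[0,0,-2]]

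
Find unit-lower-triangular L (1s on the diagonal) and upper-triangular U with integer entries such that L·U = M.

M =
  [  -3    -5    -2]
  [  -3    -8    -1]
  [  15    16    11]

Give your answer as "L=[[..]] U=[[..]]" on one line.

L=[[1,0,0],[1,1,0],[-5,3,1]] U=[[-3,-5,-2],[0,-3,1],[0,0,-2]]

  row1 -= 1·row0 → [0,-3,1]
  row2 -= -5·row0 → [0,-9,1]
  row2 -= 3·row1 → [0,0,-2]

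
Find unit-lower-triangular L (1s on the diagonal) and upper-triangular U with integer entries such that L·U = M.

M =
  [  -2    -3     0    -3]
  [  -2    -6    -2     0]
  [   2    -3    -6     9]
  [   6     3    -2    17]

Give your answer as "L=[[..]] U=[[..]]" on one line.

  row1 -= 1·row0 → [0,-3,-2,3]
  row2 -= -1·row0 → [0,-6,-6,6]
  row3 -= -3·row0 → [0,-6,-2,8]
  row2 -= 2·row1 → [0,0,-2,0]
  row3 -= 2·row1 → [0,0,2,2]
  row3 -= -1·row2 → [0,0,0,2]

L=[[1,0,0,0],[1,1,0,0],[-1,2,1,0],[-3,2,-1,1]] U=[[-2,-3,0,-3],[0,-3,-2,3],[0,0,-2,0],[0,0,0,2]]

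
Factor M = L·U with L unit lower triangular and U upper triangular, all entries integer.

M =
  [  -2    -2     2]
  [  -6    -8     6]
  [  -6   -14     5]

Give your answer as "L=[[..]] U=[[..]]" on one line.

  r1 -= 3·r0 → [0,-2,0]
  r2 -= 3·r0 → [0,-8,-1]
  r2 -= 4·r1 → [0,0,-1]

L=[[1,0,0],[3,1,0],[3,4,1]] U=[[-2,-2,2],[0,-2,0],[0,0,-1]]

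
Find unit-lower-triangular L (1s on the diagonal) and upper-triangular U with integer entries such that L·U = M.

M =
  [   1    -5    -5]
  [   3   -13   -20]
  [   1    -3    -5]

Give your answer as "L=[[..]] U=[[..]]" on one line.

  R1 -= 3·R0 → [0,2,-5]
  R2 -= 1·R0 → [0,2,0]
  R2 -= 1·R1 → [0,0,5]

L=[[1,0,0],[3,1,0],[1,1,1]] U=[[1,-5,-5],[0,2,-5],[0,0,5]]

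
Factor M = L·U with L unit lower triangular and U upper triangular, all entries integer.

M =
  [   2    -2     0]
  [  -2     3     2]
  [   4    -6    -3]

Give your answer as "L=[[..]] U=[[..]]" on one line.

  row1 -= -1·row0 → [0,1,2]
  row2 -= 2·row0 → [0,-2,-3]
  row2 -= -2·row1 → [0,0,1]

L=[[1,0,0],[-1,1,0],[2,-2,1]] U=[[2,-2,0],[0,1,2],[0,0,1]]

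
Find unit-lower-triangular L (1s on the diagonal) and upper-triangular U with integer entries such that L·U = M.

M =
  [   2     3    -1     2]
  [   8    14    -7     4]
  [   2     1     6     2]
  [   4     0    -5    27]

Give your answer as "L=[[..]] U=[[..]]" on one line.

  r1 -= 4·r0 → [0,2,-3,-4]
  r2 -= 1·r0 → [0,-2,7,0]
  r3 -= 2·r0 → [0,-6,-3,23]
  r2 -= -1·r1 → [0,0,4,-4]
  r3 -= -3·r1 → [0,0,-12,11]
  r3 -= -3·r2 → [0,0,0,-1]

L=[[1,0,0,0],[4,1,0,0],[1,-1,1,0],[2,-3,-3,1]] U=[[2,3,-1,2],[0,2,-3,-4],[0,0,4,-4],[0,0,0,-1]]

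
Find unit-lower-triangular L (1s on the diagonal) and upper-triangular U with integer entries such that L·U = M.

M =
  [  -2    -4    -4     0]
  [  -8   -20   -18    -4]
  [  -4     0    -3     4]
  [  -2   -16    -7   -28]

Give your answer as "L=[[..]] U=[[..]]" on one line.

  R1 -= 4·R0 → [0,-4,-2,-4]
  R2 -= 2·R0 → [0,8,5,4]
  R3 -= 1·R0 → [0,-12,-3,-28]
  R2 -= -2·R1 → [0,0,1,-4]
  R3 -= 3·R1 → [0,0,3,-16]
  R3 -= 3·R2 → [0,0,0,-4]

L=[[1,0,0,0],[4,1,0,0],[2,-2,1,0],[1,3,3,1]] U=[[-2,-4,-4,0],[0,-4,-2,-4],[0,0,1,-4],[0,0,0,-4]]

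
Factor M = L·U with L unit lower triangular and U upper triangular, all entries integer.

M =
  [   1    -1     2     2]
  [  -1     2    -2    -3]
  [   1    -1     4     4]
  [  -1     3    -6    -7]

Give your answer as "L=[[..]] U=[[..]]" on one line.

  row1 -= -1·row0 → [0,1,0,-1]
  row2 -= 1·row0 → [0,0,2,2]
  row3 -= -1·row0 → [0,2,-4,-5]
  row2 -= 0·row1 → [0,0,2,2]
  row3 -= 2·row1 → [0,0,-4,-3]
  row3 -= -2·row2 → [0,0,0,1]

L=[[1,0,0,0],[-1,1,0,0],[1,0,1,0],[-1,2,-2,1]] U=[[1,-1,2,2],[0,1,0,-1],[0,0,2,2],[0,0,0,1]]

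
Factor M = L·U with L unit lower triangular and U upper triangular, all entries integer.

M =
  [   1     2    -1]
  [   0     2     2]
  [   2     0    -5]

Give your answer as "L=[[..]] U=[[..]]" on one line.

L=[[1,0,0],[0,1,0],[2,-2,1]] U=[[1,2,-1],[0,2,2],[0,0,1]]

  r1 -= 0·r0 → [0,2,2]
  r2 -= 2·r0 → [0,-4,-3]
  r2 -= -2·r1 → [0,0,1]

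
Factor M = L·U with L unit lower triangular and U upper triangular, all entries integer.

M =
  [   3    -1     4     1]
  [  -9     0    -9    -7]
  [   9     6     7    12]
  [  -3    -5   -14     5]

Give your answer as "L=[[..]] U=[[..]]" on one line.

L=[[1,0,0,0],[-3,1,0,0],[3,-3,1,0],[-1,2,-4,1]] U=[[3,-1,4,1],[0,-3,3,-4],[0,0,4,-3],[0,0,0,2]]

  row1 -= -3·row0 → [0,-3,3,-4]
  row2 -= 3·row0 → [0,9,-5,9]
  row3 -= -1·row0 → [0,-6,-10,6]
  row2 -= -3·row1 → [0,0,4,-3]
  row3 -= 2·row1 → [0,0,-16,14]
  row3 -= -4·row2 → [0,0,0,2]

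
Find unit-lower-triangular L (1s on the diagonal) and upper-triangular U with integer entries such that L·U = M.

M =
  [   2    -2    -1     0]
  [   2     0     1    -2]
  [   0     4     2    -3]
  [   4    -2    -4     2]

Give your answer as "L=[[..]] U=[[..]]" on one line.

L=[[1,0,0,0],[1,1,0,0],[0,2,1,0],[2,1,2,1]] U=[[2,-2,-1,0],[0,2,2,-2],[0,0,-2,1],[0,0,0,2]]

  R1 -= 1·R0 → [0,2,2,-2]
  R2 -= 0·R0 → [0,4,2,-3]
  R3 -= 2·R0 → [0,2,-2,2]
  R2 -= 2·R1 → [0,0,-2,1]
  R3 -= 1·R1 → [0,0,-4,4]
  R3 -= 2·R2 → [0,0,0,2]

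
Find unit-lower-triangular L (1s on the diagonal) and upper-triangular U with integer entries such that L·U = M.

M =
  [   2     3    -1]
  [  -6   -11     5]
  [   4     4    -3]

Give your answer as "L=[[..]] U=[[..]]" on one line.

  r1 -= -3·r0 → [0,-2,2]
  r2 -= 2·r0 → [0,-2,-1]
  r2 -= 1·r1 → [0,0,-3]

L=[[1,0,0],[-3,1,0],[2,1,1]] U=[[2,3,-1],[0,-2,2],[0,0,-3]]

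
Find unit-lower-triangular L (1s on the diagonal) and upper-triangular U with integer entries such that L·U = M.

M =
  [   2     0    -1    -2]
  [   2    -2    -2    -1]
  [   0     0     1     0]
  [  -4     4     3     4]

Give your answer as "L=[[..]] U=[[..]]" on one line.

L=[[1,0,0,0],[1,1,0,0],[0,0,1,0],[-2,-2,-1,1]] U=[[2,0,-1,-2],[0,-2,-1,1],[0,0,1,0],[0,0,0,2]]

  r1 -= 1·r0 → [0,-2,-1,1]
  r2 -= 0·r0 → [0,0,1,0]
  r3 -= -2·r0 → [0,4,1,0]
  r2 -= 0·r1 → [0,0,1,0]
  r3 -= -2·r1 → [0,0,-1,2]
  r3 -= -1·r2 → [0,0,0,2]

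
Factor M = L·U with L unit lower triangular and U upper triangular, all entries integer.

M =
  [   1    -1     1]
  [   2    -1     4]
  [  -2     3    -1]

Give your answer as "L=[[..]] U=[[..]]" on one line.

L=[[1,0,0],[2,1,0],[-2,1,1]] U=[[1,-1,1],[0,1,2],[0,0,-1]]

  r1 -= 2·r0 → [0,1,2]
  r2 -= -2·r0 → [0,1,1]
  r2 -= 1·r1 → [0,0,-1]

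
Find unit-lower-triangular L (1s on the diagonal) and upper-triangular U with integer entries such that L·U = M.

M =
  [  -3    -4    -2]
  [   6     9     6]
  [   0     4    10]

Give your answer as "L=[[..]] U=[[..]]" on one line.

  row1 -= -2·row0 → [0,1,2]
  row2 -= 0·row0 → [0,4,10]
  row2 -= 4·row1 → [0,0,2]

L=[[1,0,0],[-2,1,0],[0,4,1]] U=[[-3,-4,-2],[0,1,2],[0,0,2]]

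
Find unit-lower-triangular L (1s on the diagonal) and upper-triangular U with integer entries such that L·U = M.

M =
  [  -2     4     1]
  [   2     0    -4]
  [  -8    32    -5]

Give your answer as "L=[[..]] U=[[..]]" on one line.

  R1 -= -1·R0 → [0,4,-3]
  R2 -= 4·R0 → [0,16,-9]
  R2 -= 4·R1 → [0,0,3]

L=[[1,0,0],[-1,1,0],[4,4,1]] U=[[-2,4,1],[0,4,-3],[0,0,3]]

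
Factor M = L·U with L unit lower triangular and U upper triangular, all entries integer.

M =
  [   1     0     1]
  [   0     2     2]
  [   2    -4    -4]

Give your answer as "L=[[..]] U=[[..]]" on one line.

  row1 -= 0·row0 → [0,2,2]
  row2 -= 2·row0 → [0,-4,-6]
  row2 -= -2·row1 → [0,0,-2]

L=[[1,0,0],[0,1,0],[2,-2,1]] U=[[1,0,1],[0,2,2],[0,0,-2]]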